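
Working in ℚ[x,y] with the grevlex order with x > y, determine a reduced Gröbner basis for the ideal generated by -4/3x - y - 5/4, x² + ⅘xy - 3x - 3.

f_1 = -4/3x - y - 5/4, LT = x.
f_2 = x² + ⅘xy - 3x - 3, LT = x².

S(f_1,f_2): lcm = x². S = -1/20xy + 63/16x + 3.
  leading term xy: subtract (3/80y)·f_1 from -1/20xy + 63/16x + 3 → 3/80y² + 63/16x + 3/64y + 3
  leading term y²: no divisor's leading term divides it; move 3/80y² to the remainder.
  leading term x: subtract (-189/64)·f_1 from 63/16x + 3/64y + 3 → -93/32y - 177/256
  leading term y: no divisor's leading term divides it; move -93/32y to the remainder.
  leading term 1: no divisor's leading term divides it; move -177/256 to the remainder.
  remainder 3/80y² - 93/32y - 177/256 ≠ 0; add g_3 = 3/80y² - 93/32y - 177/256 to the basis.

S(f_1,g_3): leading monomials are coprime, so the S-polynomial reduces to 0 (Buchberger's first criterion).
S(f_2,g_3): leading monomials are coprime, so the S-polynomial reduces to 0 (Buchberger's first criterion).
Every S-polynomial of the final basis reduces to 0, so we have a Gröbner basis.
Inter-reduce: drop elements whose leading term is divisible by another's, tail-reduce, and make monic.

G = {y² - 155/2y - 295/16, x + ¾y + 15/16}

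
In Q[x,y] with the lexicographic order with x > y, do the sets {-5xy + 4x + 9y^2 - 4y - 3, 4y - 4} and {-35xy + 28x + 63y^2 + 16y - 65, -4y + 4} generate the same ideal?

Equality of ideals is decidable: compute both reduced Gröbner bases (unique for the ordering) and check whether they agree.
Buchberger on the first generating set:
f_1 = -5xy + 4x + 9y^2 - 4y - 3, LT = xy.
f_2 = 4y - 4, LT = y.

S(f_1,f_2): lcm = xy. S = 1/5x - 9/5y^2 + 4/5y + 3/5.
  reduce S modulo (f_1, f_2):
  remainder 1/5x - 2/5 ≠ 0; add g_3 = 1/5x - 2/5 to the basis.

The other S-polynomials (S(f_1,g_3), S(f_2,g_3)) all reduce to 0 modulo the current basis, so we have a Gröbner basis.
Inter-reduce: drop elements whose leading term is divisible by another's, tail-reduce, and make monic.
Reduced Gröbner basis: {x - 2, y - 1}.

Buchberger on the second generating set:
h_1 = -35xy + 28x + 63y^2 + 16y - 65, LT = xy.
h_2 = -4y + 4, LT = y.

S(h_1,h_2): lcm = xy. S = 1/5x - 9/5y^2 - 16/35y + 13/7.
  reduce S modulo (h_1, h_2):
  remainder 1/5x - 2/5 ≠ 0; add k_3 = 1/5x - 2/5 to the basis.

The other S-polynomials (S(h_1,k_3), S(h_2,k_3)) all reduce to 0 modulo the current basis, so we have a Gröbner basis.
Inter-reduce: drop elements whose leading term is divisible by another's, tail-reduce, and make monic.
Reduced Gröbner basis: {x - 2, y - 1}.

These coincide, so the ideals are equal.

Yes, the ideals are equal.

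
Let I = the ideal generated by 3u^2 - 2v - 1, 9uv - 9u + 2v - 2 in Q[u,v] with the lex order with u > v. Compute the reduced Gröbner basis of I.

f_1 = 3u^2 - 2v - 1, LT = u^2.
f_2 = 9uv - 9u + 2v - 2, LT = uv.

S(f_1,f_2): lcm = u^2v. S = u^2 - 2/9uv + 2/9u - 2/3v^2 - 1/3v.
  reduce S modulo (f_1, f_2):
  remainder -2/3v^2 + 31/81v + 23/81 ≠ 0; add g_3 = -2/3v^2 + 31/81v + 23/81 to the basis.

The other S-polynomials (S(f_1,g_3), S(f_2,g_3)) all reduce to 0 modulo the current basis, so we have a Gröbner basis.

G = {u^2 - 2/3v - 1/3, uv - u + 2/9v - 2/9, v^2 - 31/54v - 23/54}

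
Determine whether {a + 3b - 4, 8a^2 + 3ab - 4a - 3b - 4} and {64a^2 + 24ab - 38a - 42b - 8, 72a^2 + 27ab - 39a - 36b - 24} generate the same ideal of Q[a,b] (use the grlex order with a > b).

Yes, the ideals are equal.

Two ideals are equal iff their reduced Gröbner bases coincide (the reduced basis is unique for a fixed ordering).
Buchberger on the first generating set:
f_1 = a + 3b - 4, LT = a.
f_2 = 8a^2 + 3ab - 4a - 3b - 4, LT = a^2.

S(f_1,f_2): lcm = a^2. S = 21/8ab - 7/2a + 3/8b + 1/2.
  reduce S modulo (f_1, f_2):
  remainder -63/8b^2 + 171/8b - 27/2 ≠ 0; add g_3 = -63/8b^2 + 171/8b - 27/2 to the basis.

The other S-polynomials (S(f_1,g_3), S(f_2,g_3)) all reduce to 0 modulo the current basis, so we have a Gröbner basis.
Inter-reduce: drop elements whose leading term is divisible by another's, tail-reduce, and make monic.
Reduced Gröbner basis: {b^2 - 19/7b + 12/7, a + 3b - 4}.

Buchberger on the second generating set:
h_1 = 64a^2 + 24ab - 38a - 42b - 8, LT = a^2.
h_2 = 72a^2 + 27ab - 39a - 36b - 24, LT = a^2.

S(h_1,h_2): lcm = a^2. S = -5/96a - 5/32b + 5/24.
  reduce S modulo (h_1, h_2):
  remainder -5/96a - 5/32b + 5/24 ≠ 0; add k_3 = -5/96a - 5/32b + 5/24 to the basis.

S(h_1,k_3): lcm = a^2. S = -21/8ab + 109/32a - 21/32b - 1/8.
  reduce S modulo (h_1, h_2, k_3):
  remainder 63/8b^2 - 171/8b + 27/2 ≠ 0; add k_4 = 63/8b^2 - 171/8b + 27/2 to the basis.

The other S-polynomials (S(h_2,k_3), S(h_1,k_4), S(h_2,k_4), S(k_3,k_4)) all reduce to 0 modulo the current basis, so we have a Gröbner basis.
Inter-reduce: drop elements whose leading term is divisible by another's, tail-reduce, and make monic.
Reduced Gröbner basis: {b^2 - 19/7b + 12/7, a + 3b - 4}.

Same reduced basis, so the two generating sets span the same ideal.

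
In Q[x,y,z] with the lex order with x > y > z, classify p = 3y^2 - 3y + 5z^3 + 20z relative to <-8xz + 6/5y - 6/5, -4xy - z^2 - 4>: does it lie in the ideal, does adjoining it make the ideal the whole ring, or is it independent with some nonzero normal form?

First compute the reduced Gröbner basis of I by Buchberger's algorithm.
f_1 = -8xz + 6/5y - 6/5, LT = xz.
f_2 = -4xy - z^2 - 4, LT = xy.

S(f_1,f_2): lcm = xyz. S = -3/20y^2 + 3/20y - 1/4z^3 - z.
  leading term y^2: no divisor's leading term divides it; move -3/20y^2 to the remainder.
  leading term y: no divisor's leading term divides it; move 3/20y to the remainder.
  leading term z^3: no divisor's leading term divides it; move -1/4z^3 to the remainder.
  leading term z: no divisor's leading term divides it; move -z to the remainder.
  remainder -3/20y^2 + 3/20y - 1/4z^3 - z ≠ 0; add h_3 = -3/20y^2 + 3/20y - 1/4z^3 - z to the basis.

The other S-polynomials (S(f_1,h_3), S(f_2,h_3)) all reduce to 0 modulo the current basis, so we have a Gröbner basis.
Inter-reduce: drop elements whose leading term is divisible by another's, tail-reduce, and make monic.
Reduced Gröbner basis: {xy + 1/4z^2 + 1, xz - 3/20y + 3/20, y^2 - y + 5/3z^3 + 20/3z}.
Label its elements g_1 = xy + 1/4z^2 + 1, g_2 = xz - 3/20y + 3/20, g_3 = y^2 - y + 5/3z^3 + 20/3z.

Reduce p = 3y^2 - 3y + 5z^3 + 20z modulo G:
  leading term y^2: subtract (3)·g_3 from 3y^2 - 3y + 5z^3 + 20z → 0
  normal form = 0.
Since the normal form is 0, p ∈ I.

3y^2 - 3y + 5z^3 + 20z lies in I (it reduces to 0).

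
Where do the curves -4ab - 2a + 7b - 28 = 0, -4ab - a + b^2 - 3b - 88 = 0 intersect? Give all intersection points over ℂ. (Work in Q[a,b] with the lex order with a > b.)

{(4, -4), (7*sqrt(877)/8 + 217/8, 27/4 - sqrt(877)/4), (217/8 - 7*sqrt(877)/8, 27/4 + sqrt(877)/4)}

Compute a lex Gröbner basis by Buchberger's algorithm.
f_1 = -4ab - 2a + 7b - 28, LT = ab.
f_2 = -4ab - a + b^2 - 3b - 88, LT = ab.

S(f_1,f_2): lcm = ab. S = 1/4a + 1/4b^2 - 5/2b - 15.
  leading term a: no divisor's leading term divides it; move 1/4a to the remainder.
  leading term b^2: no divisor's leading term divides it; move 1/4b^2 to the remainder.
  leading term b: no divisor's leading term divides it; move -5/2b to the remainder.
  leading term 1: no divisor's leading term divides it; move -15 to the remainder.
  remainder 1/4a + 1/4b^2 - 5/2b - 15 ≠ 0; add h_3 = 1/4a + 1/4b^2 - 5/2b - 15 to the basis.

S(f_1,h_3): lcm = ab. S = 1/2a - b^3 + 10b^2 + 233/4b + 7.
  leading term a: subtract (2)·h_3 from 1/2a - b^3 + 10b^2 + 233/4b + 7 → -b^3 + 19/2b^2 + 253/4b + 37
  leading term b^3: no divisor's leading term divides it; move -b^3 to the remainder.
  leading term b^2: no divisor's leading term divides it; move 19/2b^2 to the remainder.
  leading term b: no divisor's leading term divides it; move 253/4b to the remainder.
  leading term 1: no divisor's leading term divides it; move 37 to the remainder.
  remainder -b^3 + 19/2b^2 + 253/4b + 37 ≠ 0; add h_4 = -b^3 + 19/2b^2 + 253/4b + 37 to the basis.

The other S-polynomials (S(f_2,h_3), S(f_1,h_4), S(f_2,h_4), S(h_3,h_4)) all reduce to 0 modulo the current basis, so we have a Gröbner basis.
Inter-reduce: drop elements whose leading term is divisible by another's, tail-reduce, and make monic.
Reduced Gröbner basis: {a + b^2 - 10b - 60, b^3 - 19/2b^2 - 253/4b - 37}.

Since the basis is lex-ordered, b^3 - 19/2b^2 - 253/4b - 37 is univariate in b. Its roots are {-4, 27/4 - sqrt(877)/4, 27/4 + sqrt(877)/4}. Back-substituting each root into the other basis elements fixes the other coordinates.
  b = -4: the earlier basis element becomes a - 4 = 0, giving a = 4 — point (4, -4).
  b = 27/4 - sqrt(877)/4: the earlier basis element becomes a - 217/8 - 7*sqrt(877)/8 = 0, giving a = 7*sqrt(877)/8 + 217/8 — point (7*sqrt(877)/8 + 217/8, 27/4 - sqrt(877)/4).
  b = 27/4 + sqrt(877)/4: the earlier basis element becomes a - 217/8 + 7*sqrt(877)/8 = 0, giving a = 217/8 - 7*sqrt(877)/8 — point (217/8 - 7*sqrt(877)/8, 27/4 + sqrt(877)/4).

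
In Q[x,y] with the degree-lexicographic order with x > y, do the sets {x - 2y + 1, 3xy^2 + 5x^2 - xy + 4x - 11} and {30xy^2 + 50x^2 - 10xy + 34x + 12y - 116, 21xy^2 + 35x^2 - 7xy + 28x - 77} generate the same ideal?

Yes, the ideals are equal.

For a fixed monomial order, each ideal has a unique reduced Gröbner basis; comparing bases decides equality.
Buchberger on the first generating set:
f_1 = x - 2y + 1, LT = x.
f_2 = 3xy^2 + 5x^2 - xy + 4x - 11, LT = xy^2.

S(f_1,f_2): lcm = xy^2. S = -2y^3 - 5/3x^2 + 1/3xy + y^2 - 4/3x + 11/3.
  reduce S modulo (f_1, f_2):
  remainder -2y^3 - 5y^2 + 11/3y + 10/3 ≠ 0; add g_3 = -2y^3 - 5y^2 + 11/3y + 10/3 to the basis.

The other S-polynomials (S(f_1,g_3), S(f_2,g_3)) all reduce to 0 modulo the current basis, so we have a Gröbner basis.
Inter-reduce: drop elements whose leading term is divisible by another's, tail-reduce, and make monic.
Reduced Gröbner basis: {y^3 + 5/2y^2 - 11/6y - 5/3, x - 2y + 1}.

Buchberger on the second generating set:
h_1 = 30xy^2 + 50x^2 - 10xy + 34x + 12y - 116, LT = xy^2.
h_2 = 21xy^2 + 35x^2 - 7xy + 28x - 77, LT = xy^2.

S(h_1,h_2): lcm = xy^2. S = -1/5x + 2/5y - 1/5.
  reduce S modulo (h_1, h_2):
  remainder -1/5x + 2/5y - 1/5 ≠ 0; add k_3 = -1/5x + 2/5y - 1/5 to the basis.

S(h_1,k_3): lcm = xy^2. S = 2y^3 + 5/3x^2 - 1/3xy - y^2 + 17/15x + 2/5y - 58/15.
  reduce S modulo (h_1, h_2, k_3):
  remainder 2y^3 + 5y^2 - 11/3y - 10/3 ≠ 0; add k_4 = 2y^3 + 5y^2 - 11/3y - 10/3 to the basis.

The other S-polynomials (S(h_2,k_3), S(h_1,k_4), S(h_2,k_4), S(k_3,k_4)) all reduce to 0 modulo the current basis, so we have a Gröbner basis.
Inter-reduce: drop elements whose leading term is divisible by another's, tail-reduce, and make monic.
Reduced Gröbner basis: {y^3 + 5/2y^2 - 11/6y - 5/3, x - 2y + 1}.

Same reduced basis, so the two generating sets span the same ideal.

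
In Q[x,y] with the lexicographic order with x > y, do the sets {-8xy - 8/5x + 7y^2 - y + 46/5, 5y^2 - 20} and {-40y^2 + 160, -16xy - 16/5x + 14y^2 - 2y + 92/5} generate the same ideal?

For a fixed monomial order, each ideal has a unique reduced Gröbner basis; comparing bases decides equality.
Buchberger on the first generating set:
f_1 = -8xy - 8/5x + 7y^2 - y + 46/5, LT = xy.
f_2 = 5y^2 - 20, LT = y^2.

S(f_1,f_2): lcm = xy^2. S = 1/5xy + 4x - 7/8y^3 + 1/8y^2 - 23/20y.
  reduce S modulo (f_1, f_2):
  remainder 99/25x - 187/40y + 143/100 ≠ 0; add g_3 = 99/25x - 187/40y + 143/100 to the basis.

The other S-polynomials (S(f_1,g_3), S(f_2,g_3)) all reduce to 0 modulo the current basis, so we have a Gröbner basis.
Inter-reduce: drop elements whose leading term is divisible by another's, tail-reduce, and make monic.
Reduced Gröbner basis: {x - 85/72y + 13/36, y^2 - 4}.

Buchberger on the second generating set:
h_1 = -40y^2 + 160, LT = y^2.
h_2 = -16xy - 16/5x + 14y^2 - 2y + 92/5, LT = xy.

S(h_1,h_2): lcm = xy^2. S = -1/5xy - 4x + 7/8y^3 - 1/8y^2 + 23/20y.
  reduce S modulo (h_1, h_2):
  remainder -99/25x + 187/40y - 143/100 ≠ 0; add k_3 = -99/25x + 187/40y - 143/100 to the basis.

The other S-polynomials (S(h_1,k_3), S(h_2,k_3)) all reduce to 0 modulo the current basis, so we have a Gröbner basis.
Inter-reduce: drop elements whose leading term is divisible by another's, tail-reduce, and make monic.
Reduced Gröbner basis: {x - 85/72y + 13/36, y^2 - 4}.

These coincide, so the ideals are equal.

Yes, the ideals are equal.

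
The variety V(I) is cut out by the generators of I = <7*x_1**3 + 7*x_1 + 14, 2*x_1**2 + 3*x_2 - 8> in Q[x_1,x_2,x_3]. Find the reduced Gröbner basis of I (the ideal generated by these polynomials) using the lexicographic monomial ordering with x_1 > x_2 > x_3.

f_1 = 7*x_1**3 + 7*x_1 + 14, LT = x_1**3.
f_2 = 2*x_1**2 + 3*x_2 - 8, LT = x_1**2.

S(f_1,f_2): lcm = x_1**3. S = -3/2*x_1*x_2 + 5*x_1 + 2.
  leading term x_1*x_2: no divisor's leading term divides it; move -3/2*x_1*x_2 to the remainder.
  leading term x_1: no divisor's leading term divides it; move 5*x_1 to the remainder.
  leading term 1: no divisor's leading term divides it; move 2 to the remainder.
  remainder -3/2*x_1*x_2 + 5*x_1 + 2 ≠ 0; add g_3 = -3/2*x_1*x_2 + 5*x_1 + 2 to the basis.

S(f_2,g_3): lcm = x_1**2*x_2. S = 10/3*x_1**2 + 4/3*x_1 + 3/2*x_2**2 - 4*x_2.
  leading term x_1**2: subtract (5/3)·f_2 from 10/3*x_1**2 + 4/3*x_1 + 3/2*x_2**2 - 4*x_2 → 4/3*x_1 + 3/2*x_2**2 - 9*x_2 + 40/3
  leading term x_1: no divisor's leading term divides it; move 4/3*x_1 to the remainder.
  leading term x_2**2: no divisor's leading term divides it; move 3/2*x_2**2 to the remainder.
  leading term x_2: no divisor's leading term divides it; move -9*x_2 to the remainder.
  leading term 1: no divisor's leading term divides it; move 40/3 to the remainder.
  remainder 4/3*x_1 + 3/2*x_2**2 - 9*x_2 + 40/3 ≠ 0; add g_4 = 4/3*x_1 + 3/2*x_2**2 - 9*x_2 + 40/3 to the basis.

S(f_1,g_4): lcm = x_1**3. S = -9/8*x_1**2*x_2**2 + 27/4*x_1**2*x_2 - 10*x_1**2 + x_1 + 2.
  leading term x_1**2*x_2**2: subtract (-9/16*x_2**2)·f_2 from -9/8*x_1**2*x_2**2 + 27/4*x_1**2*x_2 - 10*x_1**2 + x_1 + 2 → 27/4*x_1**2*x_2 - 10*x_1**2 + x_1 + 27/16*x_2**3 - 9/2*x_2**2 + 2
  leading term x_1**2*x_2: subtract (27/8*x_2)·f_2 from 27/4*x_1**2*x_2 - 10*x_1**2 + x_1 + 27/16*x_2**3 - 9/2*x_2**2 + 2 → -10*x_1**2 + x_1 + 27/16*x_2**3 - 117/8*x_2**2 + 27*x_2 + 2
  leading term x_1**2: subtract (-5)·f_2 from -10*x_1**2 + x_1 + 27/16*x_2**3 - 117/8*x_2**2 + 27*x_2 + 2 → x_1 + 27/16*x_2**3 - 117/8*x_2**2 + 42*x_2 - 38
  leading term x_1: subtract (3/4)·g_4 from x_1 + 27/16*x_2**3 - 117/8*x_2**2 + 42*x_2 - 38 → 27/16*x_2**3 - 63/4*x_2**2 + 195/4*x_2 - 48
  leading term x_2**3: no divisor's leading term divides it; move 27/16*x_2**3 to the remainder.
  leading term x_2**2: no divisor's leading term divides it; move -63/4*x_2**2 to the remainder.
  leading term x_2: no divisor's leading term divides it; move 195/4*x_2 to the remainder.
  leading term 1: no divisor's leading term divides it; move -48 to the remainder.
  remainder 27/16*x_2**3 - 63/4*x_2**2 + 195/4*x_2 - 48 ≠ 0; add g_5 = 27/16*x_2**3 - 63/4*x_2**2 + 195/4*x_2 - 48 to the basis.

The other S-polynomials (S(f_1,g_3), S(f_2,g_4), S(g_3,g_4), S(f_1,g_5), S(f_2,g_5), S(g_3,g_5), S(g_4,g_5)) all reduce to 0 modulo the current basis, so we have a Gröbner basis.
Inter-reduce: drop elements whose leading term is divisible by another's, tail-reduce, and make monic.

G = {x_1 + 9/8*x_2**2 - 27/4*x_2 + 10, x_2**3 - 28/3*x_2**2 + 260/9*x_2 - 256/9}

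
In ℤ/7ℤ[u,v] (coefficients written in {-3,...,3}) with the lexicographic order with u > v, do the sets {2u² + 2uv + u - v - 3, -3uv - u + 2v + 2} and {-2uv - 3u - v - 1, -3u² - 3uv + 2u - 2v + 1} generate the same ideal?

Yes, the ideals are equal.

For a fixed monomial order, each ideal has a unique reduced Gröbner basis; comparing bases decides equality.
Buchberger on the first generating set:
f_1 = 2u² + 2uv + u - v - 3, LT = u².
f_2 = -3uv - u + 2v + 2, LT = uv.

S(f_1,f_2): lcm = u²v. S = 2u² + uv² + 3u + 3v² + 2v.
  leading term u²: subtract (1)·f_1 from 2u² + uv² + 3u + 3v² + 2v → uv² - 2uv + 2u + 3v² + 3v + 3
  leading term uv²: subtract (2v)·f_2 from uv² - 2uv + 2u + 3v² + 3v + 3 → 2u - v² - v + 3
  leading term u: no divisor's leading term divides it; move 2u to the remainder.
  leading term v²: no divisor's leading term divides it; move -v² to the remainder.
  leading term v: no divisor's leading term divides it; move -v to the remainder.
  leading term 1: no divisor's leading term divides it; move 3 to the remainder.
  remainder 2u - v² - v + 3 ≠ 0; add g_3 = 2u - v² - v + 3 to the basis.

S(f_1,g_3): lcm = u². S = -3uv² - 2uv - u + 3v + 2.
  leading term uv²: subtract (v)·f_2 from -3uv² - 2uv - u + 3v + 2 → -uv - u - 2v² + v + 2
  leading term uv: subtract (-2)·f_2 from -uv - u - 2v² + v + 2 → -3u - 2v² - 2v - 1
  leading term u: subtract (2)·g_3 from -3u - 2v² - 2v - 1 → 0
  remainder 0.

S(f_2,g_3): lcm = uv. S = -2u - 3v³ - 3v² - v - 3.
  leading term u: subtract (-1)·g_3 from -2u - 3v³ - 3v² - v - 3 → -3v³ + 3v² - 2v
  leading term v³: no divisor's leading term divides it; move -3v³ to the remainder.
  leading term v²: no divisor's leading term divides it; move 3v² to the remainder.
  leading term v: no divisor's leading term divides it; move -2v to the remainder.
  remainder -3v³ + 3v² - 2v ≠ 0; add g_4 = -3v³ + 3v² - 2v to the basis.

S(f_1,g_4): leading monomials are coprime, so the S-polynomial reduces to 0 (Buchberger's first criterion).
S(f_2,g_4): lcm = uv³. S = -uv² - 3uv - 3v³ - 3v².
  leading term uv²: subtract (-2v)·f_2 from -uv² - 3uv - 3v³ - 3v² → 2uv - 3v³ + v² - 3v
  leading term uv: subtract (-3)·f_2 from 2uv - 3v³ + v² - 3v → -3u - 3v³ + v² + 3v - 1
  leading term u: subtract (2)·g_3 from -3u - 3v³ + v² + 3v - 1 → -3v³ + 3v² - 2v
  leading term v³: subtract (1)·g_4 from -3v³ + 3v² - 2v → 0
  remainder 0.

S(g_3,g_4): leading monomials are coprime, so the S-polynomial reduces to 0 (Buchberger's first criterion).
Every S-polynomial of the final basis reduces to 0, so we have a Gröbner basis.
Inter-reduce: drop elements whose leading term is divisible by another's, tail-reduce, and make monic.
Reduced Gröbner basis: {u + 3v² + 3v - 2, v³ - v² + 3v}.

Buchberger on the second generating set:
h_1 = -2uv - 3u - v - 1, LT = uv.
h_2 = -3u² - 3uv + 2u - 2v + 1, LT = u².

S(h_1,h_2): lcm = u²v. S = -2u² - uv² - 3u - 3v² - 2v.
  leading term u²: subtract (3)·h_2 from -2u² - uv² - 3u - 3v² - 2v → -uv² + 2uv - 2u - 3v² - 3v - 3
  leading term uv²: subtract (-3v)·h_1 from -uv² + 2uv - 2u - 3v² - 3v - 3 → -2u + v² + v - 3
  leading term u: no divisor's leading term divides it; move -2u to the remainder.
  leading term v²: no divisor's leading term divides it; move v² to the remainder.
  leading term v: no divisor's leading term divides it; move v to the remainder.
  leading term 1: no divisor's leading term divides it; move -3 to the remainder.
  remainder -2u + v² + v - 3 ≠ 0; add k_3 = -2u + v² + v - 3 to the basis.

S(h_1,k_3): lcm = uv. S = -2u - 3v³ - 3v² - v - 3.
  leading term u: subtract (1)·k_3 from -2u - 3v³ - 3v² - v - 3 → -3v³ + 3v² - 2v
  leading term v³: no divisor's leading term divides it; move -3v³ to the remainder.
  leading term v²: no divisor's leading term divides it; move 3v² to the remainder.
  leading term v: no divisor's leading term divides it; move -2v to the remainder.
  remainder -3v³ + 3v² - 2v ≠ 0; add k_4 = -3v³ + 3v² - 2v to the basis.

S(h_2,k_3): lcm = u². S = -3uv² - 2uv - u + 3v + 2.
  leading term uv²: subtract (-2v)·h_1 from -3uv² - 2uv - u + 3v + 2 → -uv - u - 2v² + v + 2
  leading term uv: subtract (-3)·h_1 from -uv - u - 2v² + v + 2 → -3u - 2v² - 2v - 1
  leading term u: subtract (-2)·k_3 from -3u - 2v² - 2v - 1 → 0
  remainder 0.

S(h_1,k_4): lcm = uv³. S = -uv² - 3uv - 3v³ - 3v².
  leading term uv²: subtract (-3v)·h_1 from -uv² - 3uv - 3v³ - 3v² → 2uv - 3v³ + v² - 3v
  leading term uv: subtract (-1)·h_1 from 2uv - 3v³ + v² - 3v → -3u - 3v³ + v² + 3v - 1
  leading term u: subtract (-2)·k_3 from -3u - 3v³ + v² + 3v - 1 → -3v³ + 3v² - 2v
  leading term v³: subtract (1)·k_4 from -3v³ + 3v² - 2v → 0
  remainder 0.

S(h_2,k_4): leading monomials are coprime, so the S-polynomial reduces to 0 (Buchberger's first criterion).
S(k_3,k_4): leading monomials are coprime, so the S-polynomial reduces to 0 (Buchberger's first criterion).
Every S-polynomial of the final basis reduces to 0, so we have a Gröbner basis.
Inter-reduce: drop elements whose leading term is divisible by another's, tail-reduce, and make monic.
Reduced Gröbner basis: {u + 3v² + 3v - 2, v³ - v² + 3v}.

These coincide, so the ideals are equal.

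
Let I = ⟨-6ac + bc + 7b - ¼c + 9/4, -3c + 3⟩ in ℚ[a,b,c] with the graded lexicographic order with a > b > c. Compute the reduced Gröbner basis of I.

G = {a - 4/3b - ⅓, c - 1}

f_1 = -6ac + bc + 7b - ¼c + 9/4, LT = ac.
f_2 = -3c + 3, LT = c.

S(f_1,f_2): lcm = ac. S = -⅙bc + a - 7/6b + 1/24c - ⅜.
  reduce S modulo (f_1, f_2):
  remainder a - 4/3b - ⅓ ≠ 0; add g_3 = a - 4/3b - ⅓ to the basis.

The other S-polynomials (S(f_1,g_3), S(f_2,g_3)) all reduce to 0 modulo the current basis, so we have a Gröbner basis.
Inter-reduce: drop elements whose leading term is divisible by another's, tail-reduce, and make monic.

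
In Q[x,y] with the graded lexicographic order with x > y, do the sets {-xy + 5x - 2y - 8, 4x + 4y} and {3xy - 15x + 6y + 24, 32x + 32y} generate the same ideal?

Since reduced Gröbner bases are canonical representatives of ideals under a given ordering, it suffices to compute and compare them.
Buchberger on the first generating set:
f_1 = -xy + 5x - 2y - 8, LT = xy.
f_2 = 4x + 4y, LT = x.

S(f_1,f_2): lcm = xy. S = -y^2 - 5x + 2y + 8.
  leading term y^2: no divisor's leading term divides it; move -y^2 to the remainder.
  leading term x: subtract (-5/4)·f_2 from -5x + 2y + 8 → 7y + 8
  leading term y: no divisor's leading term divides it; move 7y to the remainder.
  leading term 1: no divisor's leading term divides it; move 8 to the remainder.
  remainder -y^2 + 7y + 8 ≠ 0; add g_3 = -y^2 + 7y + 8 to the basis.

The other S-polynomials (S(f_1,g_3), S(f_2,g_3)) all reduce to 0 modulo the current basis, so we have a Gröbner basis.
Inter-reduce: drop elements whose leading term is divisible by another's, tail-reduce, and make monic.
Reduced Gröbner basis: {y^2 - 7y - 8, x + y}.

Buchberger on the second generating set:
h_1 = 3xy - 15x + 6y + 24, LT = xy.
h_2 = 32x + 32y, LT = x.

S(h_1,h_2): lcm = xy. S = -y^2 - 5x + 2y + 8.
  leading term y^2: no divisor's leading term divides it; move -y^2 to the remainder.
  leading term x: subtract (-5/32)·h_2 from -5x + 2y + 8 → 7y + 8
  leading term y: no divisor's leading term divides it; move 7y to the remainder.
  leading term 1: no divisor's leading term divides it; move 8 to the remainder.
  remainder -y^2 + 7y + 8 ≠ 0; add k_3 = -y^2 + 7y + 8 to the basis.

The other S-polynomials (S(h_1,k_3), S(h_2,k_3)) all reduce to 0 modulo the current basis, so we have a Gröbner basis.
Inter-reduce: drop elements whose leading term is divisible by another's, tail-reduce, and make monic.
Reduced Gröbner basis: {y^2 - 7y - 8, x + y}.

These coincide, so the ideals are equal.

Yes, the ideals are equal.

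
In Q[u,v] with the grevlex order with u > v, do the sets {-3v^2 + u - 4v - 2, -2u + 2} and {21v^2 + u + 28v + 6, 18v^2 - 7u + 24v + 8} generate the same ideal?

Equality of ideals is decidable: compute both reduced Gröbner bases (unique for the ordering) and check whether they agree.
Buchberger on the first generating set:
f_1 = -3v^2 + u - 4v - 2, LT = v^2.
f_2 = -2u + 2, LT = u.

The S-polynomials (S(f_1,f_2)) all reduce to 0 modulo the current basis, so we have a Gröbner basis.
Inter-reduce: drop elements whose leading term is divisible by another's, tail-reduce, and make monic.
Reduced Gröbner basis: {v^2 + 4/3v + 1/3, u - 1}.

Buchberger on the second generating set:
h_1 = 21v^2 + u + 28v + 6, LT = v^2.
h_2 = 18v^2 - 7u + 24v + 8, LT = v^2.

S(h_1,h_2): lcm = v^2. S = 55/126u - 10/63.
  leading term u: no divisor's leading term divides it; move 55/126u to the remainder.
  leading term 1: no divisor's leading term divides it; move -10/63 to the remainder.
  remainder 55/126u - 10/63 ≠ 0; add k_3 = 55/126u - 10/63 to the basis.

The other S-polynomials (S(h_1,k_3), S(h_2,k_3)) all reduce to 0 modulo the current basis, so we have a Gröbner basis.
Inter-reduce: drop elements whose leading term is divisible by another's, tail-reduce, and make monic.
Reduced Gröbner basis: {v^2 + 4/3v + 10/33, u - 4/11}.

The bases are distinct; the ideals are different.
The same test decides containment: I ⊆ J iff every generator of I reduces to 0 modulo a Gröbner basis of J.

No, the ideals differ.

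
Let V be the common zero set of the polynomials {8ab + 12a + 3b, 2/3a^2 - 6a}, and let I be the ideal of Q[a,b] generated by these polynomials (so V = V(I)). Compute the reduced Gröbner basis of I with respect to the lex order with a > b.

G = {a + 25/4b, b^2 + 36/25b}

The reduced Gröbner basis is the canonical form of the ideal for this ordering.

f_1 = 8ab + 12a + 3b, LT = ab.
f_2 = 2/3a^2 - 6a, LT = a^2.

S(f_1,f_2): lcm = a^2b. S = 3/2a^2 + 75/8ab.
  leading term a^2: subtract (9/4)·f_2 from 3/2a^2 + 75/8ab → 75/8ab + 27/2a
  leading term ab: subtract (75/64)·f_1 from 75/8ab + 27/2a → -9/16a - 225/64b
  leading term a: no divisor's leading term divides it; move -9/16a to the remainder.
  leading term b: no divisor's leading term divides it; move -225/64b to the remainder.
  remainder -9/16a - 225/64b ≠ 0; add g_3 = -9/16a - 225/64b to the basis.

S(f_1,g_3): lcm = ab. S = 3/2a - 25/4b^2 + 3/8b.
  leading term a: subtract (-8/3)·g_3 from 3/2a - 25/4b^2 + 3/8b → -25/4b^2 - 9b
  leading term b^2: no divisor's leading term divides it; move -25/4b^2 to the remainder.
  leading term b: no divisor's leading term divides it; move -9b to the remainder.
  remainder -25/4b^2 - 9b ≠ 0; add g_4 = -25/4b^2 - 9b to the basis.

The other S-polynomials (S(f_2,g_3), S(f_1,g_4), S(f_2,g_4), S(g_3,g_4)) all reduce to 0 modulo the current basis, so we have a Gröbner basis.
Inter-reduce: drop elements whose leading term is divisible by another's, tail-reduce, and make monic.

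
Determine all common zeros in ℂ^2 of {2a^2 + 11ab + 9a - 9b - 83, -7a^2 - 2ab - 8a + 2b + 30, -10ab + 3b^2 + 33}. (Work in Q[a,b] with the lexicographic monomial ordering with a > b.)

Compute a lex Gröbner basis by Buchberger's algorithm.
f_1 = 2a^2 + 11ab + 9a - 9b - 83, LT = a^2.
f_2 = -7a^2 - 2ab - 8a + 2b + 30, LT = a^2.
f_3 = -10ab + 3b^2 + 33, LT = ab.

S(f_1,f_2): lcm = a^2. S = 73/14ab + 47/14a - 59/14b - 521/14.
  reduce S modulo (f_1, f_2, f_3):
  remainder 47/14a + 219/140b^2 - 59/14b - 2801/140 ≠ 0; add h_4 = 47/14a + 219/140b^2 - 59/14b - 2801/140 to the basis.

S(f_1,f_3): lcm = a^2b. S = 29/5ab^2 + 9/2ab + 33/10a - 9/2b^2 - 83/2b.
  reduce S modulo (f_1, f_2, f_3, h_4):
  remainder 87/50b^3 - 5508/1175b^2 - 42811/2350b + 40557/1175 ≠ 0; add h_5 = 87/50b^3 - 5508/1175b^2 - 42811/2350b + 40557/1175 to the basis.

S(f_2,f_3): lcm = a^2b. S = 41/70ab^2 + 8/7ab + 33/10a - 2/7b^2 - 30/7b.
  reduce S modulo (f_1, f_2, f_3, h_4, h_5):
  remainder -192181/190820b^2 + 34628/9541b + 3807309/190820 ≠ 0; add h_6 = -192181/190820b^2 + 34628/9541b + 3807309/190820 to the basis.

S(f_1,h_4): lcm = a^2. S = -219/470ab^2 + 635/94ab + 2458/235a - 9/2b - 83/2.
  reduce S modulo (f_1, f_2, f_3, h_4, h_5, h_6):
  remainder -4917263/821137b - 14751789/821137 ≠ 0; add h_7 = -4917263/821137b - 14751789/821137 to the basis.

The other S-polynomials (S(f_2,h_4), S(f_3,h_4), S(f_1,h_5), S(f_2,h_5), S(f_3,h_5), S(h_4,h_5), S(f_1,h_6), S(f_2,h_6), S(f_3,h_6), S(h_4,h_6), S(h_5,h_6), S(f_1,h_7), S(f_2,h_7), S(f_3,h_7), S(h_4,h_7), S(h_5,h_7), S(h_6,h_7)) all reduce to 0 modulo the current basis, so we have a Gröbner basis.
Inter-reduce: drop elements whose leading term is divisible by another's, tail-reduce, and make monic.
Reduced Gröbner basis: {a + 2, b + 3}.

From the last basis element, b + 3 = 0, so b takes values in {-3}. Each choice, substituted upward through the basis, yields the corresponding point(s) of the solution set.
  b = -3: the earlier basis element becomes a + 2 = 0, giving a = -2 — point (-2, -3).

{(-2, -3)}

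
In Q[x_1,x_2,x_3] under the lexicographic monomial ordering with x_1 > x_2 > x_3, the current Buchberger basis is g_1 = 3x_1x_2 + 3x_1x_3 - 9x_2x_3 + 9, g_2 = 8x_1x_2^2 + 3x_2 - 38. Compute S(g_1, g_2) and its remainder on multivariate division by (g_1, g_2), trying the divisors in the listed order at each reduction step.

S(g_1, g_2) = x_1x_2x_3 - 3x_2^2x_3 + 21/8x_2 + 19/4; remainder on division = -x_1x_3^2 - 3x_2^2x_3 + 3x_2x_3^2 + 21/8x_2 - 3x_3 + 19/4.

lcm(LM(g_1), LM(g_2)) = x_1x_2^2.
S = (lcm/LT(g_1))·g_1 − (lcm/LT(g_2))·g_2 = x_1x_2x_3 - 3x_2^2x_3 + 21/8x_2 + 19/4.
Reduce S modulo (g_1, g_2) in that order:
  leading term x_1x_2x_3: subtract (1/3x_3)·g_1 from x_1x_2x_3 - 3x_2^2x_3 + 21/8x_2 + 19/4 → -x_1x_3^2 - 3x_2^2x_3 + 3x_2x_3^2 + 21/8x_2 - 3x_3 + 19/4
  leading term x_1x_3^2: no divisor's leading term divides it; move -x_1x_3^2 to the remainder.
  leading term x_2^2x_3: no divisor's leading term divides it; move -3x_2^2x_3 to the remainder.
  leading term x_2x_3^2: no divisor's leading term divides it; move 3x_2x_3^2 to the remainder.
  leading term x_2: no divisor's leading term divides it; move 21/8x_2 to the remainder.
  leading term x_3: no divisor's leading term divides it; move -3x_3 to the remainder.
  leading term 1: no divisor's leading term divides it; move 19/4 to the remainder.
The remainder -x_1x_3^2 - 3x_2^2x_3 + 3x_2x_3^2 + 21/8x_2 - 3x_3 + 19/4 is nonzero, so it would be added as the next basis element.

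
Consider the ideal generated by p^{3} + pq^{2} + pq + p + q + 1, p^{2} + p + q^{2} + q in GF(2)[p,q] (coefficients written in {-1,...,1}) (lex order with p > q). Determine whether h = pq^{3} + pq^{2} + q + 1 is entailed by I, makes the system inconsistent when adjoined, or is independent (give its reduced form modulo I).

First compute the reduced Gröbner basis of I by Buchberger's algorithm.
f_1 = p^{3} + pq^{2} + pq + p + q + 1, LT = p^{3}.
f_2 = p^{2} + p + q^{2} + q, LT = p^{2}.

S(f_1,f_2): lcm = p^{3}. S = p^{2} + p + q + 1.
  reduce S modulo (f_1, f_2):
  remainder q^{2} + 1 ≠ 0; add k_3 = q^{2} + 1 to the basis.

The other S-polynomials (S(f_1,k_3), S(f_2,k_3)) all reduce to 0 modulo the current basis, so we have a Gröbner basis.
Inter-reduce: drop elements whose leading term is divisible by another's, tail-reduce, and make monic.
Reduced Gröbner basis: {p^{2} + p + q + 1, q^{2} + 1}.
Label its elements g_1 = p^{2} + p + q + 1, g_2 = q^{2} + 1.

Reduce h = pq^{3} + pq^{2} + q + 1 modulo G:
  leading term pq^{3}: subtract (pq)·g_2 from pq^{3} + pq^{2} + q + 1 → pq^{2} + pq + q + 1
  leading term pq^{2}: subtract (p)·g_2 from pq^{2} + pq + q + 1 → pq + p + q + 1
  leading term pq: no divisor's leading term divides it; move pq to the remainder.
  leading term p: no divisor's leading term divides it; move p to the remainder.
  leading term q: no divisor's leading term divides it; move q to the remainder.
  leading term 1: no divisor's leading term divides it; move 1 to the remainder.
  normal form = pq + p + q + 1.
The normal form is nonzero, so h ∉ I. Since h minus its normal form lies in I, I + (h) = I + (r) where r = pq + p + q + 1; decide whether this ideal is the whole ring.
Run Buchberger on G together with r (pairs among the g_i already reduce to 0 since G is a Gröbner basis):
g_1 = p^{2} + p + q + 1, LT = p^{2}.
g_2 = q^{2} + 1, LT = q^{2}.
r = pq + p + q + 1, LT = pq.

The S-polynomials (S(g_1,g_2), S(g_1,r), S(g_2,r)) all reduce to 0 modulo the current basis, so we have a Gröbner basis.
Inter-reduce: drop elements whose leading term is divisible by another's, tail-reduce, and make monic.
Reduced Gröbner basis: {p^{2} + p + q + 1, pq + p + q + 1, q^{2} + 1}.
The reduced Gröbner basis of I + (h) is {p^{2} + p + q + 1, pq + p + q + 1, q^{2} + 1} ≠ {1}, a proper ideal, so the enlarged system stays consistent: h is independent of I, with normal form pq + p + q + 1.

pq^{3} + pq^{2} + q + 1 is independent of I; its normal form modulo I is pq + p + q + 1.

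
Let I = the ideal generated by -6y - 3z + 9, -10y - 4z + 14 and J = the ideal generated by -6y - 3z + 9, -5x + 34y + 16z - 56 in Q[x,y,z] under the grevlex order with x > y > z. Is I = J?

Equality of ideals is decidable: compute both reduced Gröbner bases (unique for the ordering) and check whether they agree.
Buchberger on the first generating set:
f_1 = -6y - 3z + 9, LT = y.
f_2 = -10y - 4z + 14, LT = y.

S(f_1,f_2): lcm = y. S = 1/10z - 1/10.
  leading term z: no divisor's leading term divides it; move 1/10z to the remainder.
  leading term 1: no divisor's leading term divides it; move -1/10 to the remainder.
  remainder 1/10z - 1/10 ≠ 0; add g_3 = 1/10z - 1/10 to the basis.

The other S-polynomials (S(f_1,g_3), S(f_2,g_3)) all reduce to 0 modulo the current basis, so we have a Gröbner basis.
Inter-reduce: drop elements whose leading term is divisible by another's, tail-reduce, and make monic.
Reduced Gröbner basis: {y - 1, z - 1}.

Buchberger on the second generating set:
h_1 = -6y - 3z + 9, LT = y.
h_2 = -5x + 34y + 16z - 56, LT = x.

The S-polynomials (S(h_1,h_2)) all reduce to 0 modulo the current basis, so we have a Gröbner basis.
Inter-reduce: drop elements whose leading term is divisible by another's, tail-reduce, and make monic.
Reduced Gröbner basis: {x + 1/5z + 1, y + 1/2z - 3/2}.

These differ, so the ideals are not equal.

No, the ideals differ.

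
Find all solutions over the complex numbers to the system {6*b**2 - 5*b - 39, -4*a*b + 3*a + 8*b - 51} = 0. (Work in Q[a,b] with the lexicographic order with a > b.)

{(41/7, -13/6), (-3, 3)}

Compute a lex Gröbner basis by Buchberger's algorithm.
f_1 = 6*b**2 - 5*b - 39, LT = b**2.
f_2 = -4*a*b + 3*a + 8*b - 51, LT = a*b.

S(f_1,f_2): lcm = a*b**2. S = -1/12*a*b - 13/2*a + 2*b**2 - 51/4*b.
  leading term a*b: subtract (1/48)·f_2 from -1/12*a*b - 13/2*a + 2*b**2 - 51/4*b → -105/16*a + 2*b**2 - 155/12*b + 17/16
  leading term a: no divisor's leading term divides it; move -105/16*a to the remainder.
  leading term b**2: subtract (1/3)·f_1 from 2*b**2 - 155/12*b + 17/16 → -45/4*b + 225/16
  leading term b: no divisor's leading term divides it; move -45/4*b to the remainder.
  leading term 1: no divisor's leading term divides it; move 225/16 to the remainder.
  remainder -105/16*a - 45/4*b + 225/16 ≠ 0; add h_3 = -105/16*a - 45/4*b + 225/16 to the basis.

The other S-polynomials (S(f_1,h_3), S(f_2,h_3)) all reduce to 0 modulo the current basis, so we have a Gröbner basis.
Inter-reduce: drop elements whose leading term is divisible by another's, tail-reduce, and make monic.
Reduced Gröbner basis: {a + 12/7*b - 15/7, b**2 - 5/6*b - 13/2}.

Since the basis is lex-ordered, b**2 - 5/6*b - 13/2 is univariate in b. Its roots are {-13/6, 3}. Back-substituting each root into the other basis elements fixes the other coordinates.
  b = -13/6: the earlier basis element becomes a - 41/7 = 0, giving a = 41/7 — point (41/7, -13/6).
  b = 3: the earlier basis element becomes a + 3 = 0, giving a = -3 — point (-3, 3).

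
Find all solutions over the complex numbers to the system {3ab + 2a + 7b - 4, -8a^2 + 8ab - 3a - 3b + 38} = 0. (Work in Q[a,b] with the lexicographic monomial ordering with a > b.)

{(2, 0), (-43/16 + sqrt(4449)/48, -1/10 + sqrt(4449)/30), (-43/16 - sqrt(4449)/48, -sqrt(4449)/30 - 1/10)}

Compute a lex Gröbner basis by Buchberger's algorithm.
f_1 = 3ab + 2a + 7b - 4, LT = ab.
f_2 = -8a^2 + 8ab - 3a - 3b + 38, LT = a^2.

S(f_1,f_2): lcm = a^2b. S = 2/3a^2 + ab^2 + 47/24ab - 4/3a - 3/8b^2 + 19/4b.
  leading term a^2: subtract (-1/12)·f_2 from 2/3a^2 + ab^2 + 47/24ab - 4/3a - 3/8b^2 + 19/4b → ab^2 + 21/8ab - 19/12a - 3/8b^2 + 9/2b + 19/6
  leading term ab^2: subtract (1/3b)·f_1 from ab^2 + 21/8ab - 19/12a - 3/8b^2 + 9/2b + 19/6 → 47/24ab - 19/12a - 65/24b^2 + 35/6b + 19/6
  leading term ab: subtract (47/72)·f_1 from 47/24ab - 19/12a - 65/24b^2 + 35/6b + 19/6 → -26/9a - 65/24b^2 + 91/72b + 52/9
  leading term a: no divisor's leading term divides it; move -26/9a to the remainder.
  leading term b^2: no divisor's leading term divides it; move -65/24b^2 to the remainder.
  leading term b: no divisor's leading term divides it; move 91/72b to the remainder.
  leading term 1: no divisor's leading term divides it; move 52/9 to the remainder.
  remainder -26/9a - 65/24b^2 + 91/72b + 52/9 ≠ 0; add h_3 = -26/9a - 65/24b^2 + 91/72b + 52/9 to the basis.

S(f_1,h_3): lcm = ab. S = 2/3a - 15/16b^3 + 7/16b^2 + 13/3b - 4/3.
  leading term a: subtract (-3/13)·h_3 from 2/3a - 15/16b^3 + 7/16b^2 + 13/3b - 4/3 → -15/16b^3 - 3/16b^2 + 37/8b
  leading term b^3: no divisor's leading term divides it; move -15/16b^3 to the remainder.
  leading term b^2: no divisor's leading term divides it; move -3/16b^2 to the remainder.
  leading term b: no divisor's leading term divides it; move 37/8b to the remainder.
  remainder -15/16b^3 - 3/16b^2 + 37/8b ≠ 0; add h_4 = -15/16b^3 - 3/16b^2 + 37/8b to the basis.

The other S-polynomials (S(f_2,h_3), S(f_1,h_4), S(f_2,h_4), S(h_3,h_4)) all reduce to 0 modulo the current basis, so we have a Gröbner basis.
Inter-reduce: drop elements whose leading term is divisible by another's, tail-reduce, and make monic.
Reduced Gröbner basis: {a + 15/16b^2 - 7/16b - 2, b^3 + 1/5b^2 - 74/15b}.

Since the basis is lex-ordered, b^3 + 1/5b^2 - 74/15b is univariate in b. Its roots are {0, -1/10 + sqrt(4449)/30, -sqrt(4449)/30 - 1/10}. Back-substituting each root into the other basis elements fixes the other coordinates.
  b = 0: the earlier basis element becomes a - 2 = 0, giving a = 2 — point (2, 0).
  b = -1/10 + sqrt(4449)/30: the earlier basis element becomes a - sqrt(4449)/48 + 43/16 = 0, giving a = -43/16 + sqrt(4449)/48 — point (-43/16 + sqrt(4449)/48, -1/10 + sqrt(4449)/30).
  b = -sqrt(4449)/30 - 1/10: the earlier basis element becomes a + sqrt(4449)/48 + 43/16 = 0, giving a = -43/16 - sqrt(4449)/48 — point (-43/16 - sqrt(4449)/48, -sqrt(4449)/30 - 1/10).
Substituting each solution back into the original system confirms all equations vanish.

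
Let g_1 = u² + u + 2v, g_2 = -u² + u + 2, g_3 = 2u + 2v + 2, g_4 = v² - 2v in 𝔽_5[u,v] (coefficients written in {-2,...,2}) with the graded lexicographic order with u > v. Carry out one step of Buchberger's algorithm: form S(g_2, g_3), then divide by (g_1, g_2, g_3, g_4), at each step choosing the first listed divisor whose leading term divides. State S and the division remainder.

lcm(LM(g_2), LM(g_3)) = u².
S = (lcm/LT(g_2))·g_2 − (lcm/LT(g_3))·g_3 = -uv - 2u - 2.
Reduce S modulo (g_1, g_2, g_3, g_4) in that order:
  leading term uv: subtract (2v)·g_3 from -uv - 2u - 2 → v² - 2u + v - 2
  leading term v²: subtract (1)·g_4 from v² - 2u + v - 2 → -2u - 2v - 2
  leading term u: subtract (-1)·g_3 from -2u - 2v - 2 → 0
The remainder is 0, so this S-polynomial contributes no new basis element.

S(g_2, g_3) = -uv - 2u - 2; remainder on division = 0.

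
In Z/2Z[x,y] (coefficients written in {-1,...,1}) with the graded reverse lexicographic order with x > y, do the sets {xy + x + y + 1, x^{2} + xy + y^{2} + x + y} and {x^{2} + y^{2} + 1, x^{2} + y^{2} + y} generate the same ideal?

No, the ideals differ.

Two ideals are equal iff their reduced Gröbner bases coincide (the reduced basis is unique for a fixed ordering).
Buchberger on the first generating set:
f_1 = xy + x + y + 1, LT = xy.
f_2 = x^{2} + xy + y^{2} + x + y, LT = x^{2}.

S(f_1,f_2): lcm = x^{2}y. S = xy^{2} + y^{3} + x^{2} + y^{2} + x.
  reduce S modulo (f_1, f_2):
  remainder y^{3} + y^{2} ≠ 0; add g_3 = y^{3} + y^{2} to the basis.

The other S-polynomials (S(f_1,g_3), S(f_2,g_3)) all reduce to 0 modulo the current basis, so we have a Gröbner basis.
Inter-reduce: drop elements whose leading term is divisible by another's, tail-reduce, and make monic.
Reduced Gröbner basis: {y^{3} + y^{2}, x^{2} + y^{2} + 1, xy + x + y + 1}.

Buchberger on the second generating set:
h_1 = x^{2} + y^{2} + 1, LT = x^{2}.
h_2 = x^{2} + y^{2} + y, LT = x^{2}.

S(h_1,h_2): lcm = x^{2}. S = y + 1.
  reduce S modulo (h_1, h_2):
  remainder y + 1 ≠ 0; add k_3 = y + 1 to the basis.

The other S-polynomials (S(h_1,k_3), S(h_2,k_3)) all reduce to 0 modulo the current basis, so we have a Gröbner basis.
Inter-reduce: drop elements whose leading term is divisible by another's, tail-reduce, and make monic.
Reduced Gröbner basis: {x^{2}, y + 1}.

Since the reduced bases disagree, the two ideals are not the same.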